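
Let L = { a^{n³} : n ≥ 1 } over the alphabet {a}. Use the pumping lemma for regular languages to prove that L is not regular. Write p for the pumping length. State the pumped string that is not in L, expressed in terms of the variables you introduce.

Assume L is regular; let p be its pumping constant.
Take w = a^{p³} ∈ L with |w| = p³ ≥ p.
By the pumping lemma, w = xyz with |xy| ≤ p and y is nonempty.
Then y = a^k for some k with 1 ≤ k ≤ p.
Pump with i = 2: xy^2z = a^{p³+k}. Since 1 ≤ k ≤ p, p³ < p³+k ≤ p³+p < p³+3p²+3p+1 = (p+1)³, so p³+k is not a perfect cube. So xy^2z ∉ L.
This is a contradiction; hence L is not regular.

a^{p³+k}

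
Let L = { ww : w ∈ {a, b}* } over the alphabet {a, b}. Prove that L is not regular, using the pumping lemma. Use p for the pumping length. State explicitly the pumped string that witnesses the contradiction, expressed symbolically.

a^{p+k} b^p a^p b^p

Suppose for contradiction that L is regular, and let p be the pumping length.
Take w = a^p b^p a^p b^p = uu where u = a^pb^p; then w ∈ L and |w| = 4p ≥ p.
The pumping lemma gives a decomposition w = xyz where |xy| ≤ p and |y| ≥ 1.
Since the first p symbols of w are all a's and |xy| ≤ p, y lies entirely in the leading a-block: y = a^k for some k with 1 ≤ k ≤ p.
Pump with i = 2: xy^2z = a^{p+k} b^p a^p b^p, of length 4p+k. Suppose this equals vv. The string starts with a and ends with b, so v does too; thus the boundary between the two copies of v is a b→a transition. There is exactly one such transition, at position 2p+k, so |v| = 2p+k and |vv| = 4p+2k ≠ 4p+k since k ≥ 1. So xy^2z ∉ L.
Contradiction. Therefore L is not regular.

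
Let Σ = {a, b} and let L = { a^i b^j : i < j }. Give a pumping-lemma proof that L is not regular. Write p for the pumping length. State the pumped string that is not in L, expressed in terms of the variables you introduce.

a^{p+k} b^{p+1}

Assume L is regular; let p be its pumping constant.
Choose w = a^p b^{p+1} ∈ L, with |w| = 2p+1 ≥ p.
By the pumping lemma, w = xyz with |xy| ≤ p and |y| > 0.
The first p characters of w are a's, so xy (and hence y) consists only of a's. Write y = a^k, 1 ≤ k ≤ p.
Consider xy^2z = a^{p+k} b^{p+1}. Since k ≥ 1, the a-count p+k is at least p+1, so i < j fails; thus xy^2z ∉ L.
Contradiction. Therefore L is not regular.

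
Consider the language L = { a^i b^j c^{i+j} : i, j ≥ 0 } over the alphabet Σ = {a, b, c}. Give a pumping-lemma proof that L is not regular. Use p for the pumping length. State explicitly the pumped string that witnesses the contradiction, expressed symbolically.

a^{p+k} b^p c^{2p}

Toward a contradiction, assume L is regular with pumping length p.
Take w = a^p b^p c^{2p} ∈ L (with i=j=p, i+j=2p), |w| = 4p ≥ p.
Write w = xyz as guaranteed by the lemma, with |xy| ≤ p and y is nonempty.
Because |xy| ≤ p and w begins with p copies of a, we have y = a^k with 1 ≤ k ≤ p.
Consider xy^2z = a^{p+k} b^p c^{2p}. Now the a- and b-counts sum to 2p+k, but the c-count is 2p ≠ 2p+k. So xy^2z ∉ L.
This is a contradiction; hence L is not regular.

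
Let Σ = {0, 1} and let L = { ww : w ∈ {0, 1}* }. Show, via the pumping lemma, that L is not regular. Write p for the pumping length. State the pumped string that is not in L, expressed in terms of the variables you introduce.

0^{p+k} 1^p 0^p 1^p

Suppose for contradiction that L is regular, and let p be the pumping length.
Take w = 0^p 1^p 0^p 1^p = uu where u = 0^p1^p; then w ∈ L and |w| = 4p ≥ p.
The pumping lemma gives a decomposition w = xyz where |xy| ≤ p and |y| > 0.
Since the first p symbols of w are all 0's and |xy| ≤ p, y lies entirely in the leading 0-block: y = 0^k for some k with 1 ≤ k ≤ p.
Pump with i = 2: xy^2z = 0^{p+k} 1^p 0^p 1^p, of length 4p+k. Suppose this equals vv. The string starts with 0 and ends with 1, so v does too; thus the boundary between the two copies of v is a 1→0 transition. There is exactly one such transition, at position 2p+k, so |v| = 2p+k and |vv| = 4p+2k ≠ 4p+k since k ≥ 1. So xy^2z ∉ L.
Contradiction. Therefore L is not regular.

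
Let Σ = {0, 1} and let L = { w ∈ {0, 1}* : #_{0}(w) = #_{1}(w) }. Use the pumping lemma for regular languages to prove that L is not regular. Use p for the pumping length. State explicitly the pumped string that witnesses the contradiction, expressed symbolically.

0^{p+k} 1^p

Toward a contradiction, assume L is regular with pumping length p.
Choose w = 0^p 1^p ∈ L with |w| = 2p ≥ p.
By the pumping lemma, w = xyz with |xy| ≤ p and y is nonempty.
Since the first p symbols of w are all 0's and |xy| ≤ p, y lies entirely in the leading 0-block: y = 0^k for some k with 1 ≤ k ≤ p.
Pump with i = 2: xy^2z = 0^{p+k} 1^p has p+k occurrences of 0 but only p of 1. Since k ≥ 1 the counts differ, so xy^2z ∉ L.
Contradiction. Therefore L is not regular.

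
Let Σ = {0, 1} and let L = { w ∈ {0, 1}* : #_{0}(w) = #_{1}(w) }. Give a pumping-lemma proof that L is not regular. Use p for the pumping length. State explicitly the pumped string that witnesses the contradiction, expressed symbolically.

0^{p+k} 1^p

Suppose for contradiction that L is regular, and let p be the pumping length.
Choose w = 0^p 1^p ∈ L with |w| = 2p ≥ p.
By the pumping lemma, w = xyz with |xy| ≤ p and y is nonempty.
Since the first p symbols of w are all 0's and |xy| ≤ p, y lies entirely in the leading 0-block: y = 0^k for some k with 1 ≤ k ≤ p.
Pump with i = 2: xy^2z = 0^{p+k} 1^p has p+k occurrences of 0 but only p of 1. Since k ≥ 1 the counts differ, so xy^2z ∉ L.
This is a contradiction; hence L is not regular.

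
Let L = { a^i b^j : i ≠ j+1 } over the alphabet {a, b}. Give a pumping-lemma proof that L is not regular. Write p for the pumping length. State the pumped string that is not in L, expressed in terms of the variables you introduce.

Toward a contradiction, assume L is regular with pumping length p.
Choose w = a^p b^{p+p!-1}. Since p ≠ (p+p!-1)+1 = p+p!, w ∈ L; and |w| ≥ p.
By the pumping lemma, w = xyz with |xy| ≤ p and |y| > 0.
Since the first p symbols of w are all a's and |xy| ≤ p, y lies entirely in the leading a-block: y = a^k for some k with 1 ≤ k ≤ p.
Since 1 ≤ k ≤ p, k divides p!; set t = 1 + p!/k. Then xy^t z has p + (p!/k)·k = p + p! copies of a. Now the a-count is p+p! and (b-count)+1 = (p+p!-1)+1 = p+p!, so i ≠ j+1 fails. So xy^t z = a^{p+p!} b^{p+p!-1} ∉ L.
This contradicts the pumping lemma, so L is not regular.

a^{p+p!} b^{p+p!-1}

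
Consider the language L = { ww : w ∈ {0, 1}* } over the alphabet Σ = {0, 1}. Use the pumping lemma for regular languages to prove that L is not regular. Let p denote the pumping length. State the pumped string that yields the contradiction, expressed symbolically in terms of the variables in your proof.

Suppose for contradiction that L is regular, and let p be the pumping length.
Take w = 0^p 1^p 0^p 1^p = uu where u = 0^p1^p; then w ∈ L and |w| = 4p ≥ p.
The pumping lemma gives a decomposition w = xyz where |xy| ≤ p and |y| > 0.
Since the first p symbols of w are all 0's and |xy| ≤ p, y lies entirely in the leading 0-block: y = 0^k for some k with 1 ≤ k ≤ p.
Pump with i = 2: xy^2z = 0^{p+k} 1^p 0^p 1^p, of length 4p+k. Suppose this equals vv. The string starts with 0 and ends with 1, so v does too; thus the boundary between the two copies of v is a 1→0 transition. There is exactly one such transition, at position 2p+k, so |v| = 2p+k and |vv| = 4p+2k ≠ 4p+k since k ≥ 1. So xy^2z ∉ L.
Contradiction. Therefore L is not regular.

0^{p+k} 1^p 0^p 1^p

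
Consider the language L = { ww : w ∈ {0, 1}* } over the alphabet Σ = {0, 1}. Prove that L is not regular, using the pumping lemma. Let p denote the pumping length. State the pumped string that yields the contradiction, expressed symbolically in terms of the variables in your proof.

Assume L is regular. Let p be the pumping length given by the pumping lemma.
Take w = 0^p 1^p 0^p 1^p = uu where u = 0^p1^p; then w ∈ L and |w| = 4p ≥ p.
Write w = xyz as guaranteed by the lemma, with |xy| ≤ p and |y| > 0.
The first p characters of w are 0's, so xy (and hence y) consists only of 0's. Write y = 0^k, 1 ≤ k ≤ p.
Pump with i = 2: xy^2z = 0^{p+k} 1^p 0^p 1^p, of length 4p+k. Suppose this equals vv. The string starts with 0 and ends with 1, so v does too; thus the boundary between the two copies of v is a 1→0 transition. There is exactly one such transition, at position 2p+k, so |v| = 2p+k and |vv| = 4p+2k ≠ 4p+k since k ≥ 1. So xy^2z ∉ L.
This is a contradiction; hence L is not regular.

0^{p+k} 1^p 0^p 1^p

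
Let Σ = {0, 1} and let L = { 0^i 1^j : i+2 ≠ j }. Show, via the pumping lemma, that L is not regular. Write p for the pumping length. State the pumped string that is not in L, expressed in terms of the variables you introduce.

0^{p+p!} 1^{p+p!+2}

Toward a contradiction, assume L is regular with pumping length p.
Choose w = 0^p 1^{p+p!+2}. Since p ≠ (p+p!+2)-2 = p+p!, w ∈ L; and |w| ≥ p.
Write w = xyz as guaranteed by the lemma, with |xy| ≤ p and |y| > 0.
Since the first p symbols of w are all 0's and |xy| ≤ p, y lies entirely in the leading 0-block: y = 0^k for some k with 1 ≤ k ≤ p.
Since 1 ≤ k ≤ p, k divides p!; set t = 1 + p!/k. Then xy^t z has p + (p!/k)·k = p + p! copies of 0. Now the 0-count is p+p! and (1-count)-2 = (p+p!+2)-2 = p+p!, so i+2 ≠ j fails. So xy^t z = 0^{p+p!} 1^{p+p!+2} ∉ L.
This is a contradiction; hence L is not regular.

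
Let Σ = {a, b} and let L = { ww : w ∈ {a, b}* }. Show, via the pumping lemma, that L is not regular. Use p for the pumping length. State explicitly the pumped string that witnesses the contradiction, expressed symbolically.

a^{p+k} b^p a^p b^p

Suppose for contradiction that L is regular, and let p be the pumping length.
Take w = a^p b^p a^p b^p = uu where u = a^pb^p; then w ∈ L and |w| = 4p ≥ p.
By the pumping lemma, w = xyz with |xy| ≤ p and |y| ≥ 1.
Since the first p symbols of w are all a's and |xy| ≤ p, y lies entirely in the leading a-block: y = a^k for some k with 1 ≤ k ≤ p.
Pump with i = 2: xy^2z = a^{p+k} b^p a^p b^p, of length 4p+k. Suppose this equals vv. The string starts with a and ends with b, so v does too; thus the boundary between the two copies of v is a b→a transition. There is exactly one such transition, at position 2p+k, so |v| = 2p+k and |vv| = 4p+2k ≠ 4p+k since k ≥ 1. So xy^2z ∉ L.
This contradicts the pumping lemma, so L is not regular.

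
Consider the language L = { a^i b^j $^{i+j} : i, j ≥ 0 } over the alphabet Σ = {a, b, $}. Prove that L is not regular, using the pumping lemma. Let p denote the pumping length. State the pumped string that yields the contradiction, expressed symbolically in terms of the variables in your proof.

a^{p+k} b^p $^{2p}

Suppose for contradiction that L is regular, and let p be the pumping length.
Take w = a^p b^p $^{2p} ∈ L (with i=j=p, i+j=2p), |w| = 4p ≥ p.
The pumping lemma gives a decomposition w = xyz where |xy| ≤ p and |y| ≥ 1.
Since the first p symbols of w are all a's and |xy| ≤ p, y lies entirely in the leading a-block: y = a^k for some k with 1 ≤ k ≤ p.
Consider xy^2z = a^{p+k} b^p $^{2p}. Now the a- and b-counts sum to 2p+k, but the $-count is 2p ≠ 2p+k. So xy^2z ∉ L.
Contradiction. Therefore L is not regular.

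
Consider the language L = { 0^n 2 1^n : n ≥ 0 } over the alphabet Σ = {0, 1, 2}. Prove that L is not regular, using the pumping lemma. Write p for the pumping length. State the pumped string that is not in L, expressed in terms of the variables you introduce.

Toward a contradiction, assume L is regular with pumping length p.
Take w = 0^p 2 1^p ∈ L with |w| = 2p+1 ≥ p.
By the pumping lemma, w = xyz with |xy| ≤ p and |y| ≥ 1.
The first p characters of w are 0's, so xy (and hence y) consists only of 0's. Write y = 0^k, 1 ≤ k ≤ p.
Pump with i = 2: xy^2z = 0^{p+k} 2 1^p, which would require p+k = p. But k ≥ 1, so xy^2z ∉ L.
This contradicts the pumping lemma, so L is not regular.

0^{p+k} 2 1^p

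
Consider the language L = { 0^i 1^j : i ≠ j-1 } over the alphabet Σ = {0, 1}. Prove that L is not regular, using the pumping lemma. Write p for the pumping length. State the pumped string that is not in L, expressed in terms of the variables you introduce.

0^{p+p!} 1^{p+p!+1}

Toward a contradiction, assume L is regular with pumping length p.
Choose w = 0^p 1^{p+p!+1}. Since p ≠ (p+p!+1)-1 = p+p!, w ∈ L; and |w| ≥ p.
By the pumping lemma, w = xyz with |xy| ≤ p and y is nonempty.
Because |xy| ≤ p and w begins with p copies of 0, we have y = 0^k with 1 ≤ k ≤ p.
Since 1 ≤ k ≤ p, k divides p!; set t = 1 + p!/k. Then xy^t z has p + (p!/k)·k = p + p! copies of 0. Now the 0-count is p+p! and (1-count)-1 = (p+p!+1)-1 = p+p!, so i ≠ j-1 fails. So xy^t z = 0^{p+p!} 1^{p+p!+1} ∉ L.
Contradiction. Therefore L is not regular.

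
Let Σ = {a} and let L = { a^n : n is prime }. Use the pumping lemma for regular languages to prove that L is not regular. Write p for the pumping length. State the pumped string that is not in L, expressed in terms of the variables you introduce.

Assume L is regular; let p be its pumping constant.
Let q be a prime with q ≥ p+2 (infinitely many primes exist), and take w = a^q ∈ L with |w| = q ≥ p.
The pumping lemma gives a decomposition w = xyz where |xy| ≤ p and |y| > 0.
Then y = a^k for some k with 1 ≤ k ≤ p.
Since 1 ≤ k ≤ p, |xz| = q-k. Pump with i = q+1: |xy^{q+1}z| = (q-k)+(q+1)k = q+qk = q(1+k), which is composite (both factors ≥ 2). So xy^{q+1}z = a^{q(1+k)} ∉ L.
This is a contradiction; hence L is not regular.

a^{q(1+k)}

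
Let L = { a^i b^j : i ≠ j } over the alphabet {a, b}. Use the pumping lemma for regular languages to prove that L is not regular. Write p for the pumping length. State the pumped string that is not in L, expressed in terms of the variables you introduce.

Assume L is regular; let p be its pumping constant.
Choose w = a^p b^{p+p!}. Since p ≠ p+p!, w ∈ L; and |w| ≥ p.
By the pumping lemma, w = xyz with |xy| ≤ p and |y| > 0.
The first p characters of w are a's, so xy (and hence y) consists only of a's. Write y = a^k, 1 ≤ k ≤ p.
Since 1 ≤ k ≤ p, k divides p!; set t = 1 + p!/k. Then xy^t z has p + (p!/k)·k = p + p! copies of a. Now the a-count equals the b-count, so i ≠ j fails. So xy^t z = a^{p+p!} b^{p+p!} ∉ L.
This contradicts the pumping lemma, so L is not regular.

a^{p+p!} b^{p+p!}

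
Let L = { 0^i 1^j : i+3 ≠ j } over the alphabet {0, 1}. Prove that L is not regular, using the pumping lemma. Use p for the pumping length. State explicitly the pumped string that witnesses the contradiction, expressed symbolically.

0^{p+p!} 1^{p+p!+3}

Assume L is regular. Let p be the pumping length given by the pumping lemma.
Choose w = 0^p 1^{p+p!+3}. Since p ≠ (p+p!+3)-3 = p+p!, w ∈ L; and |w| ≥ p.
Write w = xyz as guaranteed by the lemma, with |xy| ≤ p and y is nonempty.
Since the first p symbols of w are all 0's and |xy| ≤ p, y lies entirely in the leading 0-block: y = 0^k for some k with 1 ≤ k ≤ p.
Since 1 ≤ k ≤ p, k divides p!; set t = 1 + p!/k. Then xy^t z has p + (p!/k)·k = p + p! copies of 0. Now the 0-count is p+p! and (1-count)-3 = (p+p!+3)-3 = p+p!, so i+3 ≠ j fails. So xy^t z = 0^{p+p!} 1^{p+p!+3} ∉ L.
Contradiction. Therefore L is not regular.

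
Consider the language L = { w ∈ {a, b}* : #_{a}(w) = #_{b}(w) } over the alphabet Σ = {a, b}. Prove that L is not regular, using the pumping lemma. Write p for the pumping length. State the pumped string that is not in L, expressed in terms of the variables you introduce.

Suppose for contradiction that L is regular, and let p be the pumping length.
Choose w = a^p b^p ∈ L with |w| = 2p ≥ p.
The pumping lemma gives a decomposition w = xyz where |xy| ≤ p and |y| ≥ 1.
Since the first p symbols of w are all a's and |xy| ≤ p, y lies entirely in the leading a-block: y = a^k for some k with 1 ≤ k ≤ p.
Pump with i = 2: xy^2z = a^{p+k} b^p has p+k occurrences of a but only p of b. Since k ≥ 1 the counts differ, so xy^2z ∉ L.
This is a contradiction; hence L is not regular.

a^{p+k} b^p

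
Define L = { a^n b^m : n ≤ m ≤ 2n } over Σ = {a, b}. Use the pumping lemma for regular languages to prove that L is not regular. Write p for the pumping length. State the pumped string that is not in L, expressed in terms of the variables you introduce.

a^{p+k} b^p

Suppose for contradiction that L is regular, and let p be the pumping length.
Take w = a^p b^p ∈ L (since p ≤ p ≤ 2p), with |w| = 2p ≥ p.
Write w = xyz as guaranteed by the lemma, with |xy| ≤ p and y is nonempty.
Since the first p symbols of w are all a's and |xy| ≤ p, y lies entirely in the leading a-block: y = a^k for some k with 1 ≤ k ≤ p.
Pump with i = 2: xy^2z = a^{p+k} b^p. Now n = p+k > p = m, so the condition n ≤ m fails. Thus xy^2z ∉ L.
Contradiction. Therefore L is not regular.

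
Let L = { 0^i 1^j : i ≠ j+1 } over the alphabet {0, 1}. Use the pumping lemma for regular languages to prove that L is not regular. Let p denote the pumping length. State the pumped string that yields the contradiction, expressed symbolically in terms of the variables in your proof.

Suppose for contradiction that L is regular, and let p be the pumping length.
Choose w = 0^p 1^{p+p!-1}. Since p ≠ (p+p!-1)+1 = p+p!, w ∈ L; and |w| ≥ p.
Write w = xyz as guaranteed by the lemma, with |xy| ≤ p and |y| ≥ 1.
The first p characters of w are 0's, so xy (and hence y) consists only of 0's. Write y = 0^k, 1 ≤ k ≤ p.
Since 1 ≤ k ≤ p, k divides p!; set t = 1 + p!/k. Then xy^t z has p + (p!/k)·k = p + p! copies of 0. Now the 0-count is p+p! and (1-count)+1 = (p+p!-1)+1 = p+p!, so i ≠ j+1 fails. So xy^t z = 0^{p+p!} 1^{p+p!-1} ∉ L.
This contradicts the pumping lemma, so L is not regular.

0^{p+p!} 1^{p+p!-1}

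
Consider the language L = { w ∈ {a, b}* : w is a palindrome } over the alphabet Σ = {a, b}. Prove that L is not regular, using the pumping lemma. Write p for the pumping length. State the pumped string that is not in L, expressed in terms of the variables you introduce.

Suppose for contradiction that L is regular, and let p be the pumping length.
Take w = a^p b a^p, a palindrome of length 2p+1 ≥ p.
The pumping lemma gives a decomposition w = xyz where |xy| ≤ p and |y| > 0.
Because |xy| ≤ p and w begins with p copies of a, we have y = a^k with 1 ≤ k ≤ p.
Pump with i = 2: xy^2z = a^{p+k} b a^p. Its reverse is a^p b a^{p+k}, which differs from xy^2z since k ≥ 1. So xy^2z is not a palindrome and xy^2z ∉ L.
Contradiction. Therefore L is not regular.

a^{p+k} b a^p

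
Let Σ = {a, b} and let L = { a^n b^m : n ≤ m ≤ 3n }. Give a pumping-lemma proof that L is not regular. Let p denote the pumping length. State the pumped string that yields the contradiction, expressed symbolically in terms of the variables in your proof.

a^{p+k} b^p

Assume L is regular; let p be its pumping constant.
Take w = a^p b^p ∈ L (since p ≤ p ≤ 3p), with |w| = 2p ≥ p.
By the pumping lemma, w = xyz with |xy| ≤ p and |y| ≥ 1.
Because |xy| ≤ p and w begins with p copies of a, we have y = a^k with 1 ≤ k ≤ p.
Pump with i = 2: xy^2z = a^{p+k} b^p. Now n = p+k > p = m, so the condition n ≤ m fails. Thus xy^2z ∉ L.
This contradicts the pumping lemma, so L is not regular.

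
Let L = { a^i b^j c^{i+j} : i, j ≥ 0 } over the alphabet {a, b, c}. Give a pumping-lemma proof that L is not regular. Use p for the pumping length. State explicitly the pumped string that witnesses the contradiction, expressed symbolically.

a^{p+k} b^p c^{2p}

Assume L is regular; let p be its pumping constant.
Take w = a^p b^p c^{2p} ∈ L (with i=j=p, i+j=2p), |w| = 4p ≥ p.
Write w = xyz as guaranteed by the lemma, with |xy| ≤ p and |y| ≥ 1.
Since the first p symbols of w are all a's and |xy| ≤ p, y lies entirely in the leading a-block: y = a^k for some k with 1 ≤ k ≤ p.
Consider xy^2z = a^{p+k} b^p c^{2p}. Now the a- and b-counts sum to 2p+k, but the c-count is 2p ≠ 2p+k. So xy^2z ∉ L.
This contradicts the pumping lemma, so L is not regular.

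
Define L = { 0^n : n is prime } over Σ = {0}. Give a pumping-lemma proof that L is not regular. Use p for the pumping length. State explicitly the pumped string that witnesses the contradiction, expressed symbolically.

0^{q(1+k)}

Toward a contradiction, assume L is regular with pumping length p.
Let q be a prime with q ≥ p+2 (infinitely many primes exist), and take w = 0^q ∈ L with |w| = q ≥ p.
Write w = xyz as guaranteed by the lemma, with |xy| ≤ p and |y| ≥ 1.
Then y = 0^k for some k with 1 ≤ k ≤ p.
Since 1 ≤ k ≤ p, |xz| = q-k. Pump with i = q+1: |xy^{q+1}z| = (q-k)+(q+1)k = q+qk = q(1+k), which is composite (both factors ≥ 2). So xy^{q+1}z = 0^{q(1+k)} ∉ L.
Contradiction. Therefore L is not regular.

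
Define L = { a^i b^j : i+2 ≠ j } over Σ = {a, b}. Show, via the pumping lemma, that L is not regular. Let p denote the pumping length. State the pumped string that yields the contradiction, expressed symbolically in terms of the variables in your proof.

Assume L is regular. Let p be the pumping length given by the pumping lemma.
Choose w = a^p b^{p+p!+2}. Since p ≠ (p+p!+2)-2 = p+p!, w ∈ L; and |w| ≥ p.
By the pumping lemma, w = xyz with |xy| ≤ p and |y| > 0.
Since the first p symbols of w are all a's and |xy| ≤ p, y lies entirely in the leading a-block: y = a^k for some k with 1 ≤ k ≤ p.
Since 1 ≤ k ≤ p, k divides p!; set t = 1 + p!/k. Then xy^t z has p + (p!/k)·k = p + p! copies of a. Now the a-count is p+p! and (b-count)-2 = (p+p!+2)-2 = p+p!, so i+2 ≠ j fails. So xy^t z = a^{p+p!} b^{p+p!+2} ∉ L.
Contradiction. Therefore L is not regular.

a^{p+p!} b^{p+p!+2}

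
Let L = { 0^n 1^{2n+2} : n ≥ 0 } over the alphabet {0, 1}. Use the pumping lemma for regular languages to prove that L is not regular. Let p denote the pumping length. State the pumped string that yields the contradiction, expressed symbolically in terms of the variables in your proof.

Suppose for contradiction that L is regular, and let p be the pumping length.
Let w = 0^p 1^{2p+2} ∈ L; note |w| = 3p+2 ≥ p.
By the pumping lemma, w = xyz with |xy| ≤ p and y is nonempty.
Since the first p symbols of w are all 0's and |xy| ≤ p, y lies entirely in the leading 0-block: y = 0^k for some k with 1 ≤ k ≤ p.
Pump with i = 2: xy^2z = 0^{p+k} 1^{2p+2}. For this to lie in L we would need 2p+2 = 2(p+k)+2, which forces k = 0. But k ≥ 1, so xy^2z ∉ L.
This contradicts the pumping lemma, so L is not regular.

0^{p+k} 1^{2p+2}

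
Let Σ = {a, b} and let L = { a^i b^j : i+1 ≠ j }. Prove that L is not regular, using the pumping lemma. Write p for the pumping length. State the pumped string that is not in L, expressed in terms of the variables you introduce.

a^{p+p!} b^{p+p!+1}

Toward a contradiction, assume L is regular with pumping length p.
Choose w = a^p b^{p+p!+1}. Since p ≠ (p+p!+1)-1 = p+p!, w ∈ L; and |w| ≥ p.
The pumping lemma gives a decomposition w = xyz where |xy| ≤ p and |y| ≥ 1.
The first p characters of w are a's, so xy (and hence y) consists only of a's. Write y = a^k, 1 ≤ k ≤ p.
Since 1 ≤ k ≤ p, k divides p!; set t = 1 + p!/k. Then xy^t z has p + (p!/k)·k = p + p! copies of a. Now the a-count is p+p! and (b-count)-1 = (p+p!+1)-1 = p+p!, so i+1 ≠ j fails. So xy^t z = a^{p+p!} b^{p+p!+1} ∉ L.
This contradicts the pumping lemma, so L is not regular.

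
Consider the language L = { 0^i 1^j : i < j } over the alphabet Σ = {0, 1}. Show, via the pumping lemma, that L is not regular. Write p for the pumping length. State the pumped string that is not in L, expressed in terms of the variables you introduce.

Suppose for contradiction that L is regular, and let p be the pumping length.
Choose w = 0^p 1^{p+1} ∈ L, with |w| = 2p+1 ≥ p.
By the pumping lemma, w = xyz with |xy| ≤ p and |y| > 0.
Since the first p symbols of w are all 0's and |xy| ≤ p, y lies entirely in the leading 0-block: y = 0^k for some k with 1 ≤ k ≤ p.
Consider xy^2z = 0^{p+k} 1^{p+1}. Since k ≥ 1, the 0-count p+k is at least p+1, so i < j fails; thus xy^2z ∉ L.
This is a contradiction; hence L is not regular.

0^{p+k} 1^{p+1}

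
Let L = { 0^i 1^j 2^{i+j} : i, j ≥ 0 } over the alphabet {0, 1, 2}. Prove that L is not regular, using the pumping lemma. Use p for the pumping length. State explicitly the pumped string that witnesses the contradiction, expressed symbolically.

Assume L is regular; let p be its pumping constant.
Take w = 0^p 1^p 2^{2p} ∈ L (with i=j=p, i+j=2p), |w| = 4p ≥ p.
By the pumping lemma, w = xyz with |xy| ≤ p and y is nonempty.
Because |xy| ≤ p and w begins with p copies of 0, we have y = 0^k with 1 ≤ k ≤ p.
Consider xy^2z = 0^{p+k} 1^p 2^{2p}. Now the 0- and 1-counts sum to 2p+k, but the 2-count is 2p ≠ 2p+k. So xy^2z ∉ L.
Contradiction. Therefore L is not regular.

0^{p+k} 1^p 2^{2p}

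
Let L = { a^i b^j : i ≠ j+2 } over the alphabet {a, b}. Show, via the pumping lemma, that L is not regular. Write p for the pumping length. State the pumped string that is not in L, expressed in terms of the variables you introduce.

Assume L is regular; let p be its pumping constant.
Choose w = a^p b^{p+p!-2}. Since p ≠ (p+p!-2)+2 = p+p!, w ∈ L; and |w| ≥ p.
Write w = xyz as guaranteed by the lemma, with |xy| ≤ p and |y| ≥ 1.
Since the first p symbols of w are all a's and |xy| ≤ p, y lies entirely in the leading a-block: y = a^k for some k with 1 ≤ k ≤ p.
Since 1 ≤ k ≤ p, k divides p!; set t = 1 + p!/k. Then xy^t z has p + (p!/k)·k = p + p! copies of a. Now the a-count is p+p! and (b-count)+2 = (p+p!-2)+2 = p+p!, so i ≠ j+2 fails. So xy^t z = a^{p+p!} b^{p+p!-2} ∉ L.
This is a contradiction; hence L is not regular.

a^{p+p!} b^{p+p!-2}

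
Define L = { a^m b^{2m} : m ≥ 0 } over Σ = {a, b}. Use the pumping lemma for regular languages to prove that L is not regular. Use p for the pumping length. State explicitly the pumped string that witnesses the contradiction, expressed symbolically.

Suppose for contradiction that L is regular, and let p be the pumping length.
Let w = a^p b^{2p} ∈ L; note |w| = 3p ≥ p.
Write w = xyz as guaranteed by the lemma, with |xy| ≤ p and y is nonempty.
The first p characters of w are a's, so xy (and hence y) consists only of a's. Write y = a^k, 1 ≤ k ≤ p.
Pump with i = 2: xy^2z = a^{p+k} b^{2p}. For this to lie in L we would need 2p = 2(p+k), which forces k = 0. But k ≥ 1, so xy^2z ∉ L.
This contradicts the pumping lemma, so L is not regular.

a^{p+k} b^{2p}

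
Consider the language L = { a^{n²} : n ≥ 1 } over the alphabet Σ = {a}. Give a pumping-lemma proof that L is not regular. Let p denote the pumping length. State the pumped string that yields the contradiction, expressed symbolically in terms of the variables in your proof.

a^{p²+k}

Assume L is regular; let p be its pumping constant.
Take w = a^{p²} ∈ L with |w| = p² ≥ p.
By the pumping lemma, w = xyz with |xy| ≤ p and y is nonempty.
Then y = a^k for some k with 1 ≤ k ≤ p.
Pump with i = 2: xy^2z = a^{p²+k}. Since 1 ≤ k ≤ p, p² < p²+k ≤ p²+p < (p+1)², so p²+k lies strictly between consecutive squares and is not a perfect square. So xy^2z ∉ L.
This is a contradiction; hence L is not regular.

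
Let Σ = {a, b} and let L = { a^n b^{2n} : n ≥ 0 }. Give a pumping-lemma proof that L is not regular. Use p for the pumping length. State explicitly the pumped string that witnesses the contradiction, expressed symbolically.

Assume L is regular; let p be its pumping constant.
Take w = a^p b^{2p}. Then w ∈ L and |w| = 3p ≥ p.
The pumping lemma gives a decomposition w = xyz where |xy| ≤ p and y is nonempty.
Because |xy| ≤ p and w begins with p copies of a, we have y = a^k with 1 ≤ k ≤ p.
Pump with i = 2: xy^2z = a^{p+k} b^{2p}. For this to lie in L we would need 2p = 2(p+k), which forces k = 0. But k ≥ 1, so xy^2z ∉ L.
This is a contradiction; hence L is not regular.

a^{p+k} b^{2p}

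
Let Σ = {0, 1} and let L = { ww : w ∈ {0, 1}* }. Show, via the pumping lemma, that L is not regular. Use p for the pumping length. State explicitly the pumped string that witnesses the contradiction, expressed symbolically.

Assume L is regular. Let p be the pumping length given by the pumping lemma.
Take w = 0^p 1^p 0^p 1^p = uu where u = 0^p1^p; then w ∈ L and |w| = 4p ≥ p.
The pumping lemma gives a decomposition w = xyz where |xy| ≤ p and |y| ≥ 1.
Since the first p symbols of w are all 0's and |xy| ≤ p, y lies entirely in the leading 0-block: y = 0^k for some k with 1 ≤ k ≤ p.
Pump with i = 2: xy^2z = 0^{p+k} 1^p 0^p 1^p, of length 4p+k. Suppose this equals vv. The string starts with 0 and ends with 1, so v does too; thus the boundary between the two copies of v is a 1→0 transition. There is exactly one such transition, at position 2p+k, so |v| = 2p+k and |vv| = 4p+2k ≠ 4p+k since k ≥ 1. So xy^2z ∉ L.
This is a contradiction; hence L is not regular.

0^{p+k} 1^p 0^p 1^p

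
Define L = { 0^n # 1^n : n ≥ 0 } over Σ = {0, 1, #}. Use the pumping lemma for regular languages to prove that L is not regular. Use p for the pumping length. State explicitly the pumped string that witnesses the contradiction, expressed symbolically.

0^{p+k} # 1^p

Suppose for contradiction that L is regular, and let p be the pumping length.
Take w = 0^p # 1^p ∈ L with |w| = 2p+1 ≥ p.
The pumping lemma gives a decomposition w = xyz where |xy| ≤ p and |y| ≥ 1.
The first p characters of w are 0's, so xy (and hence y) consists only of 0's. Write y = 0^k, 1 ≤ k ≤ p.
Pump with i = 2: xy^2z = 0^{p+k} # 1^p, which would require p+k = p. But k ≥ 1, so xy^2z ∉ L.
This contradicts the pumping lemma, so L is not regular.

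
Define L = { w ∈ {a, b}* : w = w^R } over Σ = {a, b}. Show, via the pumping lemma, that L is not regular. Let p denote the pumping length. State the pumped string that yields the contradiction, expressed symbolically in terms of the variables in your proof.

Suppose for contradiction that L is regular, and let p be the pumping length.
Take w = a^p b a^p, a palindrome of length 2p+1 ≥ p.
By the pumping lemma, w = xyz with |xy| ≤ p and |y| > 0.
The first p characters of w are a's, so xy (and hence y) consists only of a's. Write y = a^k, 1 ≤ k ≤ p.
Pump with i = 2: xy^2z = a^{p+k} b a^p. Its reverse is a^p b a^{p+k}, which differs from xy^2z since k ≥ 1. So xy^2z is not a palindrome and xy^2z ∉ L.
This contradicts the pumping lemma, so L is not regular.

a^{p+k} b a^p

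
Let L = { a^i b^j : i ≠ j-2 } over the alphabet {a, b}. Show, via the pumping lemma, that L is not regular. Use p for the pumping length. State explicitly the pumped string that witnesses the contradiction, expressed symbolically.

Assume L is regular. Let p be the pumping length given by the pumping lemma.
Choose w = a^p b^{p+p!+2}. Since p ≠ (p+p!+2)-2 = p+p!, w ∈ L; and |w| ≥ p.
Write w = xyz as guaranteed by the lemma, with |xy| ≤ p and |y| > 0.
Because |xy| ≤ p and w begins with p copies of a, we have y = a^k with 1 ≤ k ≤ p.
Since 1 ≤ k ≤ p, k divides p!; set t = 1 + p!/k. Then xy^t z has p + (p!/k)·k = p + p! copies of a. Now the a-count is p+p! and (b-count)-2 = (p+p!+2)-2 = p+p!, so i ≠ j-2 fails. So xy^t z = a^{p+p!} b^{p+p!+2} ∉ L.
This is a contradiction; hence L is not regular.

a^{p+p!} b^{p+p!+2}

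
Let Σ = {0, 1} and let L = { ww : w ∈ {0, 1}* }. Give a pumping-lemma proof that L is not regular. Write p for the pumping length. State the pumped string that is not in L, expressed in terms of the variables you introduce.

Toward a contradiction, assume L is regular with pumping length p.
Take w = 0^p 1^p 0^p 1^p = uu where u = 0^p1^p; then w ∈ L and |w| = 4p ≥ p.
The pumping lemma gives a decomposition w = xyz where |xy| ≤ p and y is nonempty.
Because |xy| ≤ p and w begins with p copies of 0, we have y = 0^k with 1 ≤ k ≤ p.
Pump with i = 2: xy^2z = 0^{p+k} 1^p 0^p 1^p, of length 4p+k. Suppose this equals vv. The string starts with 0 and ends with 1, so v does too; thus the boundary between the two copies of v is a 1→0 transition. There is exactly one such transition, at position 2p+k, so |v| = 2p+k and |vv| = 4p+2k ≠ 4p+k since k ≥ 1. So xy^2z ∉ L.
This is a contradiction; hence L is not regular.

0^{p+k} 1^p 0^p 1^p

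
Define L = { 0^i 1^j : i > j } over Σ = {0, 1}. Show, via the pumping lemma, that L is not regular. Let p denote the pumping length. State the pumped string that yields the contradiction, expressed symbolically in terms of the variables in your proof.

Assume L is regular; let p be its pumping constant.
Choose w = 0^{p+1} 1^p ∈ L, with |w| = 2p+1 ≥ p.
Write w = xyz as guaranteed by the lemma, with |xy| ≤ p and y is nonempty.
Since the first p symbols of w are all 0's and |xy| ≤ p, y lies entirely in the leading 0-block: y = 0^k for some k with 1 ≤ k ≤ p.
Consider xy^0z = xz = 0^{p+1-k} 1^p. Since k ≥ 1, the 0-count p+1-k is at most p, so i > j fails; thus xz ∉ L.
This contradicts the pumping lemma, so L is not regular.

0^{p+1-k} 1^p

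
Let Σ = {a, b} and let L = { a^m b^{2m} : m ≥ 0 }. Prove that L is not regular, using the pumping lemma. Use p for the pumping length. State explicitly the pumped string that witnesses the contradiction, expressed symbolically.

Toward a contradiction, assume L is regular with pumping length p.
Let w = a^p b^{2p} ∈ L; note |w| = 3p ≥ p.
Write w = xyz as guaranteed by the lemma, with |xy| ≤ p and |y| ≥ 1.
Because |xy| ≤ p and w begins with p copies of a, we have y = a^k with 1 ≤ k ≤ p.
Pump with i = 2: xy^2z = a^{p+k} b^{2p}. For this to lie in L we would need 2p = 2(p+k), which forces k = 0. But k ≥ 1, so xy^2z ∉ L.
This is a contradiction; hence L is not regular.

a^{p+k} b^{2p}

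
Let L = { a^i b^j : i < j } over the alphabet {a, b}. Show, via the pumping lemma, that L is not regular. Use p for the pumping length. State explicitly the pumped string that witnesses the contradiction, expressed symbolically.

a^{p+k} b^{p+1}

Assume L is regular; let p be its pumping constant.
Choose w = a^p b^{p+1} ∈ L, with |w| = 2p+1 ≥ p.
By the pumping lemma, w = xyz with |xy| ≤ p and y is nonempty.
Because |xy| ≤ p and w begins with p copies of a, we have y = a^k with 1 ≤ k ≤ p.
Consider xy^2z = a^{p+k} b^{p+1}. Since k ≥ 1, the a-count p+k is at least p+1, so i < j fails; thus xy^2z ∉ L.
This contradicts the pumping lemma, so L is not regular.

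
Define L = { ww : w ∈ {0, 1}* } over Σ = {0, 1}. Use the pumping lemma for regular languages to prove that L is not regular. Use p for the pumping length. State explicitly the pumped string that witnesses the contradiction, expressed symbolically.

Suppose for contradiction that L is regular, and let p be the pumping length.
Take w = 0^p 1^p 0^p 1^p = uu where u = 0^p1^p; then w ∈ L and |w| = 4p ≥ p.
The pumping lemma gives a decomposition w = xyz where |xy| ≤ p and |y| > 0.
Since the first p symbols of w are all 0's and |xy| ≤ p, y lies entirely in the leading 0-block: y = 0^k for some k with 1 ≤ k ≤ p.
Pump with i = 2: xy^2z = 0^{p+k} 1^p 0^p 1^p, of length 4p+k. Suppose this equals vv. The string starts with 0 and ends with 1, so v does too; thus the boundary between the two copies of v is a 1→0 transition. There is exactly one such transition, at position 2p+k, so |v| = 2p+k and |vv| = 4p+2k ≠ 4p+k since k ≥ 1. So xy^2z ∉ L.
This is a contradiction; hence L is not regular.

0^{p+k} 1^p 0^p 1^p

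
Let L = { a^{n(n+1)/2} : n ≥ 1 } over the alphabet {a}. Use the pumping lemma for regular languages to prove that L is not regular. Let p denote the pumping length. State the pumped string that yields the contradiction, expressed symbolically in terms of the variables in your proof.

a^{p(p+1)/2+k}

Suppose for contradiction that L is regular, and let p be the pumping length.
Take w = a^{p(p+1)/2} ∈ L with |w| = p(p+1)/2 ≥ p.
Write w = xyz as guaranteed by the lemma, with |xy| ≤ p and |y| > 0.
Then y = a^k for some k with 1 ≤ k ≤ p.
Pump with i = 2: xy^2z = a^{p(p+1)/2+k}. Since 1 ≤ k ≤ p, p(p+1)/2 < p(p+1)/2+k ≤ p(p+1)/2+p < (p+1)(p+2)/2, so p(p+1)/2+k is strictly between consecutive triangular numbers. So xy^2z ∉ L.
Contradiction. Therefore L is not regular.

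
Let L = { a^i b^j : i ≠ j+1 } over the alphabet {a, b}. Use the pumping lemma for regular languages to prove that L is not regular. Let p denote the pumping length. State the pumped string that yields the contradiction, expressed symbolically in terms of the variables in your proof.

Suppose for contradiction that L is regular, and let p be the pumping length.
Choose w = a^p b^{p+p!-1}. Since p ≠ (p+p!-1)+1 = p+p!, w ∈ L; and |w| ≥ p.
The pumping lemma gives a decomposition w = xyz where |xy| ≤ p and y is nonempty.
Because |xy| ≤ p and w begins with p copies of a, we have y = a^k with 1 ≤ k ≤ p.
Since 1 ≤ k ≤ p, k divides p!; set t = 1 + p!/k. Then xy^t z has p + (p!/k)·k = p + p! copies of a. Now the a-count is p+p! and (b-count)+1 = (p+p!-1)+1 = p+p!, so i ≠ j+1 fails. So xy^t z = a^{p+p!} b^{p+p!-1} ∉ L.
Contradiction. Therefore L is not regular.

a^{p+p!} b^{p+p!-1}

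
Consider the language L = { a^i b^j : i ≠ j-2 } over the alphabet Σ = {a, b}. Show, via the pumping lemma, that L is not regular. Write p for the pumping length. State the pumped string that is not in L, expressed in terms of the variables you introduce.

a^{p+p!} b^{p+p!+2}

Suppose for contradiction that L is regular, and let p be the pumping length.
Choose w = a^p b^{p+p!+2}. Since p ≠ (p+p!+2)-2 = p+p!, w ∈ L; and |w| ≥ p.
The pumping lemma gives a decomposition w = xyz where |xy| ≤ p and |y| ≥ 1.
Since the first p symbols of w are all a's and |xy| ≤ p, y lies entirely in the leading a-block: y = a^k for some k with 1 ≤ k ≤ p.
Since 1 ≤ k ≤ p, k divides p!; set t = 1 + p!/k. Then xy^t z has p + (p!/k)·k = p + p! copies of a. Now the a-count is p+p! and (b-count)-2 = (p+p!+2)-2 = p+p!, so i ≠ j-2 fails. So xy^t z = a^{p+p!} b^{p+p!+2} ∉ L.
This contradicts the pumping lemma, so L is not regular.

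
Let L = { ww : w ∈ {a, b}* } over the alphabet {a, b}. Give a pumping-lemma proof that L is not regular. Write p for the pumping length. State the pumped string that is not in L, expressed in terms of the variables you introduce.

a^{p+k} b^p a^p b^p

Suppose for contradiction that L is regular, and let p be the pumping length.
Take w = a^p b^p a^p b^p = uu where u = a^pb^p; then w ∈ L and |w| = 4p ≥ p.
Write w = xyz as guaranteed by the lemma, with |xy| ≤ p and |y| > 0.
Because |xy| ≤ p and w begins with p copies of a, we have y = a^k with 1 ≤ k ≤ p.
Pump with i = 2: xy^2z = a^{p+k} b^p a^p b^p, of length 4p+k. Suppose this equals vv. The string starts with a and ends with b, so v does too; thus the boundary between the two copies of v is a b→a transition. There is exactly one such transition, at position 2p+k, so |v| = 2p+k and |vv| = 4p+2k ≠ 4p+k since k ≥ 1. So xy^2z ∉ L.
Contradiction. Therefore L is not regular.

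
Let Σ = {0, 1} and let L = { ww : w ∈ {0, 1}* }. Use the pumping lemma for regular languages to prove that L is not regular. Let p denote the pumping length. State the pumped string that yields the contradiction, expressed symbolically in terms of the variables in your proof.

Assume L is regular. Let p be the pumping length given by the pumping lemma.
Take w = 0^p 1^p 0^p 1^p = uu where u = 0^p1^p; then w ∈ L and |w| = 4p ≥ p.
By the pumping lemma, w = xyz with |xy| ≤ p and y is nonempty.
Because |xy| ≤ p and w begins with p copies of 0, we have y = 0^k with 1 ≤ k ≤ p.
Pump with i = 2: xy^2z = 0^{p+k} 1^p 0^p 1^p, of length 4p+k. Suppose this equals vv. The string starts with 0 and ends with 1, so v does too; thus the boundary between the two copies of v is a 1→0 transition. There is exactly one such transition, at position 2p+k, so |v| = 2p+k and |vv| = 4p+2k ≠ 4p+k since k ≥ 1. So xy^2z ∉ L.
Contradiction. Therefore L is not regular.

0^{p+k} 1^p 0^p 1^p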